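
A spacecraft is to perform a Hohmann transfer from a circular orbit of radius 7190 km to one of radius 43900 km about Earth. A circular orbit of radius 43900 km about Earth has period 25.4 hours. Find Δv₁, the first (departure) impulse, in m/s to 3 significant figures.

From Kepler's third law T² = 4π²r³/μ at r = 43900 km, T = 25.4 hours = 25.4 × 3600 s = 91440 s: μ = 4π²r³/T² = 3.99467×10^5 km³/s².
Transfer-ellipse semi-major axis a_t = (r₁ + r₂)/2 = (7190 + 43900)/2 = 25545 km.
Circular speed at r = 7190 km: v_c = √(μ/r) = 7.4538 km/s.
Vis-viva on the transfer ellipse at r = 7190 km gives v_t = √[μ(2/r − 1/a_t)] = 9.7714 km/s.
Δv₁ = |v_t − v_c| = |9.7714 − 7.4538| = 2.318 km/s.

Δv₁ = 2320 m/s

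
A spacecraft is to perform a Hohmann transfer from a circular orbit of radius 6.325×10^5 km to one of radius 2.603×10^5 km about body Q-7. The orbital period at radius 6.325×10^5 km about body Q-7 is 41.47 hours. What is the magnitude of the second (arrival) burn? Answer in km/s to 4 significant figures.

Δv₂ = 7.898 km/s

From Kepler's third law T² = 4π²r³/μ at r = 6.325×10^5 km, T = 41.47 hours = 41.47 × 3600 s = 1.49292×10^5 s: μ = 4π²r³/T² = 4.48196×10^8 km³/s².
Semi-major axis of the transfer orbit: a_t = (6.325×10^5 + 2.603×10^5)/2 = 4.464×10^5 km.
On the circular orbit at r = 2.603×10^5 km, v_c = √(μ/r) = 41.495 km/s.
Vis-viva on the transfer ellipse at r = 2.603×10^5 km gives v_t = √[μ(2/r − 1/a_t)] = 49.393 km/s.
Δv₂ = |v_t − v_c| = |49.393 − 41.495| = 7.898 km/s.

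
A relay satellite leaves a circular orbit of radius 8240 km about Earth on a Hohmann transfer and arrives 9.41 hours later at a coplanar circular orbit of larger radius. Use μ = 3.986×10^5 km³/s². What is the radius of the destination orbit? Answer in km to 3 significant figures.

r₂ = 63600 km

Transfer time t = 9.41 hours = 33876 s, and t = π√(a_t³/μ).
So a_t = (μ t²/π²)^(1/3) = (3.986×10^5 × (33876)² / π²)^(1/3) = 35920 km.
Since a_t = (r₁ + r₂)/2, r₂ = 2a_t − r₁ = 2×35920 − 8240 = 63600 km.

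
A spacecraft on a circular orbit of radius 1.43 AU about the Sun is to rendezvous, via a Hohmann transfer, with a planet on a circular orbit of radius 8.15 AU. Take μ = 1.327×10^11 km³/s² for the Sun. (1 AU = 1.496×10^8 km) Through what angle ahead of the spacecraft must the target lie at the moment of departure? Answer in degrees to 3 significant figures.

φ = 98.9°

In km: r₁ = 1.43 × 1.496×10^8 = 2.13928×10^8 km; r₂ = 8.15 × 1.496×10^8 = 1.21924×10^9 km.
Transfer-ellipse semi-major axis a_t = (r₁ + r₂)/2 = (2.13928×10^8 + 1.21924×10^9)/2 = 7.16584×10^8 km.
The half-period of the transfer ellipse is t = π√(a_t³/μ) = 1.6543×10^8 s.
Target angular speed ω₂ = √(μ/r₂³) = 8.5566×10^-9 rad/s.
Angle swept by the target during transfer: ω₂·t = 1.4155 rad = 81.10°.
The spacecraft traverses 180° on the transfer ellipse, so the target must lead by 180° − 81.10° = 98.9°.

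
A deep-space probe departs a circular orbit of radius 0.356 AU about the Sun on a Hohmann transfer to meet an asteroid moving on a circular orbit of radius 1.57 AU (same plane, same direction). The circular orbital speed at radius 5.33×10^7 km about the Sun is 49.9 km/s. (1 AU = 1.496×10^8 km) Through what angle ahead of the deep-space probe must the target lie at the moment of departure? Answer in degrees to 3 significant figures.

φ = 93.5°

From the circular-orbit relation v² = μ/r at r = 5.33×10^7 km: μ = v²r = (49.9)² × 5.33×10^7 = 1.32718×10^11 km³/s².
In km: r₁ = 0.356 × 1.496×10^8 = 5.32576×10^7 km; r₂ = 1.57 × 1.496×10^8 = 2.34872×10^8 km.
The Hohmann ellipse has a_t = (r₁ + r₂)/2 = 1.440648×10^8 km.
The half-period of the transfer ellipse is t = π√(a_t³/μ) = 1.4912×10^7 s.
Target angular speed ω₂ = √(μ/r₂³) = 1.0121×10^-7 rad/s.
Angle swept by the target during transfer: ω₂·t = 1.5092 rad = 86.47°.
The deep-space probe traverses 180° on the transfer ellipse, so the target must lead by 180° − 86.47° = 93.5°.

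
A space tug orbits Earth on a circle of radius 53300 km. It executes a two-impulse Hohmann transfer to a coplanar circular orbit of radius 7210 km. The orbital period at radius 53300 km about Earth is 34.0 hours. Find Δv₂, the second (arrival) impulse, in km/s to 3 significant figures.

Δv₂ = 2.43 km/s

From Kepler's third law T² = 4π²r³/μ at r = 53300 km, T = 34.0 hours = 34.0 × 3600 s = 1.224×10^5 s: μ = 4π²r³/T² = 3.99005×10^5 km³/s².
The Hohmann ellipse has a_t = (r₁ + r₂)/2 = 30255 km.
Circular speed at r = 7210 km: v_c = √(μ/r) = 7.439 km/s.
Vis-viva on the transfer ellipse at r = 7210 km gives v_t = √[μ(2/r − 1/a_t)] = 9.874 km/s.
Δv₂ = |v_t − v_c| = |9.874 − 7.439| = 2.435 km/s.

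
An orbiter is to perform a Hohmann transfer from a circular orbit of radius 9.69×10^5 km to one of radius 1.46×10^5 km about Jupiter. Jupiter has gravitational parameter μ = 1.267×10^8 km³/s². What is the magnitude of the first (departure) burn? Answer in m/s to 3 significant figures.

Δv₁ = 5580 m/s

Semi-major axis of the transfer orbit: a_t = (9.690×10^5 + 1.460×10^5)/2 = 5.575×10^5 km.
Circular speed at r = 9.690×10^5 km: v_c = √(μ/r) = 11.435 km/s.
Vis-viva on the transfer ellipse at r = 9.690×10^5 km gives v_t = √[μ(2/r − 1/a_t)] = 5.8517 km/s.
Δv₁ = |v_t − v_c| = |5.8517 − 11.435| = 5.583 km/s.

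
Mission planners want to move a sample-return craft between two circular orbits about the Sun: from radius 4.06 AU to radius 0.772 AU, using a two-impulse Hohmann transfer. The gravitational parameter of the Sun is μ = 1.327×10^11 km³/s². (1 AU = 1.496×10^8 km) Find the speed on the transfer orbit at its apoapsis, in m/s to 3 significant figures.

v = 8360 m/s

In km: r₁ = 4.06 × 1.496×10^8 = 6.07376×10^8 km; r₂ = 0.772 × 1.496×10^8 = 1.154912×10^8 km.
Transfer-ellipse semi-major axis a_t = (r₁ + r₂)/2 = (6.07376×10^8 + 1.154912×10^8)/2 = 3.614336×10^8 km.
At apoapsis, r = 6.07376×10^8 km.
From the vis-viva equation, v = √[μ(2/r − 1/a_t)] = 8.355 km/s.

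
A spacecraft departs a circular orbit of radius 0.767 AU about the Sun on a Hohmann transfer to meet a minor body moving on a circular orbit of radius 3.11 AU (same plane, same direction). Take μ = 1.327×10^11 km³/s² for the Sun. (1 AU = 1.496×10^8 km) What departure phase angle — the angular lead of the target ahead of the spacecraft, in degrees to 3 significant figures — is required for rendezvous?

φ = 91.4°

In km: r₁ = 0.767 × 1.496×10^8 = 1.147432×10^8 km; r₂ = 3.11 × 1.496×10^8 = 4.65256×10^8 km.
Transfer-ellipse semi-major axis a_t = (r₁ + r₂)/2 = (1.147432×10^8 + 4.65256×10^8)/2 = 2.899996×10^8 km.
The half-period of the transfer ellipse is t = π√(a_t³/μ) = 4.259×10^7 s.
The target's mean motion on its circular orbit is ω₂ = √(μ/r₂³) = 3.630×10^-8 rad/s.
Angle swept by the target during transfer: ω₂·t = 1.546 rad = 88.58°.
Arrival is 180° from departure on the ellipse, so φ = 180° − 88.58° = 91.4°.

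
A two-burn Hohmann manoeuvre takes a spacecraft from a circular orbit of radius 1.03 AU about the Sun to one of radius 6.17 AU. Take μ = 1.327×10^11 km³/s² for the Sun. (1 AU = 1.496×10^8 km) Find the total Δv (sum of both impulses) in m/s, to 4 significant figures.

In km: r₁ = 1.03 × 1.496×10^8 = 1.54088×10^8 km; r₂ = 6.17 × 1.496×10^8 = 9.23032×10^8 km.
Transfer-ellipse semi-major axis a_t = (r₁ + r₂)/2 = (1.54088×10^8 + 9.23032×10^8)/2 = 5.3856×10^8 km.
Circular speed at r₁: v₁ = √(μ/r₁) = √(1.327×10^11/1.54088×10^8) = 29.346 km/s.
Transfer-orbit speed at r₁ (vis-viva): v_p = √[μ(2/r₁ − 1/a_t)] = 38.419 km/s.
First burn Δv₁ = |v_p − v₁| = 9.073 km/s.
At r₂, v₂ = √(μ/r₂) = 11.99 km/s.
Transfer-orbit speed at r₂: v_a = √[μ(2/r₂ − 1/a_t)] = 6.413 km/s.
Second burn Δv₂ = |v₂ − v_a| = 5.577 km/s.
Δv = Δv₁ + Δv₂ = 9.073 + 5.577 = 14.65 km/s.

Δv = 14650 m/s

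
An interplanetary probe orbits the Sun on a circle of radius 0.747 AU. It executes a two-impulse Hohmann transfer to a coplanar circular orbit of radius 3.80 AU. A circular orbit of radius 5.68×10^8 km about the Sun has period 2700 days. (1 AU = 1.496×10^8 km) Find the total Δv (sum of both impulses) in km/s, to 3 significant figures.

From Kepler's third law T² = 4π²r³/μ at r = 5.68×10^8 km, T = 2700 days = 2700 × 86400 s = 2.3328×10^8 s: μ = 4π²r³/T² = 1.32938×10^11 km³/s².
In km: r₁ = 0.747 × 1.496×10^8 = 1.117512×10^8 km; r₂ = 3.80 × 1.496×10^8 = 5.6848×10^8 km.
Transfer-ellipse semi-major axis a_t = (r₁ + r₂)/2 = (1.117512×10^8 + 5.6848×10^8)/2 = 3.401156×10^8 km.
Circular speed at r₁: v₁ = √(μ/r₁) = √(1.32938×10^11/1.117512×10^8) = 34.49 km/s.
Transfer-orbit speed at r₁ (v² = μ(2/r − 1/a)): v_p = √[μ(2/r₁ − 1/a_t)] = 44.59 km/s.
First burn Δv₁ = |v_p − v₁| = 10.10 km/s.
At r₂, v₂ = √(μ/r₂) = 15.2921 km/s.
Transfer-orbit speed at r₂: v_a = √[μ(2/r₂ − 1/a_t)] = 8.76557 km/s.
Second burn Δv₂ = |v₂ − v_a| = 6.527 km/s.
Total Δv = Δv₁ + Δv₂ = 16.63 km/s.

Δv = 16.6 km/s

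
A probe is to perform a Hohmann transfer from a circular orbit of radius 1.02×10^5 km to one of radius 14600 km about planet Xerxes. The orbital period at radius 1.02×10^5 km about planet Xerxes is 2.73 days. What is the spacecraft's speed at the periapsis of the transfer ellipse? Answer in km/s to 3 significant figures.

v = 9.50 km/s

From Kepler's third law T² = 4π²r³/μ at r = 1.02×10^5 km, T = 2.73 days = 2.73 × 86400 s = 2.35872×10^5 s: μ = 4π²r³/T² = 7.53022×10^5 km³/s².
Semi-major axis of the transfer orbit: a_t = (1.020×10^5 + 14600)/2 = 58300 km.
At periapsis, r = 14600 km.
Vis-viva: v = √[μ(2/r − 1/a_t)] = √[7.53022×10^5 × (2/14600 − 1/58300)] = 9.499 km/s.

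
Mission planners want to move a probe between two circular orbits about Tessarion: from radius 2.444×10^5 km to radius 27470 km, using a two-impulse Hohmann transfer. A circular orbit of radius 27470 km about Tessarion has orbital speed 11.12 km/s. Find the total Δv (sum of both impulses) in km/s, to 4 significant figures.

From the circular-orbit relation v² = μ/r at r = 27470 km: μ = v²r = (11.12)² × 27470 = 3.39679×10^6 km³/s².
Transfer-ellipse semi-major axis a_t = (r₁ + r₂)/2 = (2.444×10^5 + 27470)/2 = 1.35935×10^5 km.
Circular speed at r₁: v₁ = √(μ/r₁) = √(3.39679×10^6/2.444×10^5) = 3.7281 km/s.
On the transfer ellipse at r₁, vis-viva equation gives v_a = √[μ(2/r₁ − 1/a_t)] = 1.6759 km/s.
First burn Δv₁ = |v_a − v₁| = 2.0522 km/s.
Circular speed at r₂: v₂ = √(μ/r₂) = 11.1200 km/s.
Transfer-orbit speed at r₂: v_p = √[μ(2/r₂ − 1/a_t)] = 14.9104 km/s.
Second burn Δv₂ = |v₂ − v_p| = 3.7904 km/s.
Total Δv = Δv₁ + Δv₂ = 5.843 km/s.

Δv = 5.843 km/s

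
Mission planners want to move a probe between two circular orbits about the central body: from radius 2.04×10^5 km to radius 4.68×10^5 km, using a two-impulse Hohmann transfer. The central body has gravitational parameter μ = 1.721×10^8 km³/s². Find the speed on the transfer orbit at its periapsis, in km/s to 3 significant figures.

The Hohmann ellipse has a_t = (r₁ + r₂)/2 = 3.360×10^5 km.
The periapsis of the transfer ellipse is at r = 2.040×10^5 km.
Applying v² = μ(2/r − 1/a_t): v = 34.28 km/s.

v = 34.3 km/s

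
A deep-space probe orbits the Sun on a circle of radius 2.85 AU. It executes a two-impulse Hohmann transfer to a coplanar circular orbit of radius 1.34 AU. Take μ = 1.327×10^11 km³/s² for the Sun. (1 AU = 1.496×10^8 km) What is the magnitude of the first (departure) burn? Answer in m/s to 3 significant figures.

Δv₁ = 3530 m/s

In km: r₁ = 2.85 × 1.496×10^8 = 4.2636×10^8 km; r₂ = 1.34 × 1.496×10^8 = 2.00464×10^8 km.
Semi-major axis of the transfer orbit: a_t = (4.2636×10^8 + 2.00464×10^8)/2 = 3.13412×10^8 km.
On the circular orbit at r = 4.2636×10^8 km, v_c = √(μ/r) = 17.642 km/s.
Vis-viva on the transfer ellipse at r = 4.2636×10^8 km gives v_t = √[μ(2/r − 1/a_t)] = 14.109 km/s.
Δv₁ = |v_t − v_c| = |14.109 − 17.642| = 3.533 km/s.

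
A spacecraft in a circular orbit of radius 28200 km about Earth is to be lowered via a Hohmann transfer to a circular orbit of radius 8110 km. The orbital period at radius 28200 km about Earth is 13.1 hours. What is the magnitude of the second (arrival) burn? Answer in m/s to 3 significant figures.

Δv₂ = 1730 m/s

From Kepler's third law T² = 4π²r³/μ at r = 28200 km, T = 13.1 hours = 13.1 × 3600 s = 47160 s: μ = 4π²r³/T² = 3.98070×10^5 km³/s².
Transfer-ellipse semi-major axis a_t = (r₁ + r₂)/2 = (28200 + 8110)/2 = 18155 km.
On the circular orbit at r = 8110 km, v_c = √(μ/r) = 7.006 km/s.
Vis-viva on the transfer ellipse at r = 8110 km gives v_t = √[μ(2/r − 1/a_t)] = 8.732 km/s.
Δv₂ = |v_t − v_c| = |8.732 − 7.006| = 1.726 km/s.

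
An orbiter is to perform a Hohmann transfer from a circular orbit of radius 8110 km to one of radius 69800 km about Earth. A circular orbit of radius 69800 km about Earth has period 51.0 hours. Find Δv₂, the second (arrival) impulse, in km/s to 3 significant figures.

Δv₂ = 1.30 km/s

From Kepler's third law T² = 4π²r³/μ at r = 69800 km, T = 51.0 hours = 51.0 × 3600 s = 1.836×10^5 s: μ = 4π²r³/T² = 3.98273×10^5 km³/s².
Transfer-ellipse semi-major axis a_t = (r₁ + r₂)/2 = (8110 + 69800)/2 = 38955 km.
On the circular orbit at r = 69800 km, v_c = √(μ/r) = 2.389 km/s.
Transfer-orbit speed at the same r (vis-viva, a = a_t): v_t = √[μ(2/r − 1/a_t)] = 1.090 km/s.
Δv₂ = |v_t − v_c| = |1.090 − 2.389| = 1.299 km/s.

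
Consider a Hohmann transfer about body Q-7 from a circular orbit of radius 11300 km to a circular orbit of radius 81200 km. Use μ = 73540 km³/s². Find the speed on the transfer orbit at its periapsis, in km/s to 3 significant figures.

v = 3.38 km/s

The Hohmann ellipse has a_t = (r₁ + r₂)/2 = 46250 km.
At periapsis, r = 11300 km.
Vis-viva: v = √[μ(2/r − 1/a_t)] = √[73540 × (2/11300 − 1/46250)] = 3.380 km/s.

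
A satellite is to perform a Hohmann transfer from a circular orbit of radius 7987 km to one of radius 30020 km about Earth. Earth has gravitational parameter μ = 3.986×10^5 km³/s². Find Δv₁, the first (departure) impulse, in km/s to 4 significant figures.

Δv₁ = 1.815 km/s

Transfer-ellipse semi-major axis a_t = (r₁ + r₂)/2 = (7987 + 30020)/2 = 19003.5 km.
Circular speed at r = 7987 km: v_c = √(μ/r) = 7.064 km/s.
Vis-viva on the transfer ellipse at r = 7987 km gives v_t = √[μ(2/r − 1/a_t)] = 8.879 km/s.
Δv₁ = |v_t − v_c| = |8.879 − 7.064| = 1.815 km/s.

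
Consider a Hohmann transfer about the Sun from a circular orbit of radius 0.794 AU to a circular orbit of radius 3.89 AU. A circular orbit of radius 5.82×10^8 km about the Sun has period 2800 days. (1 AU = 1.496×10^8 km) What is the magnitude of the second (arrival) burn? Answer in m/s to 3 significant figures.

Δv₂ = 6310 m/s

From Kepler's third law T² = 4π²r³/μ at r = 5.82×10^8 km, T = 2800 days = 2800 × 86400 s = 2.4192×10^8 s: μ = 4π²r³/T² = 1.32980×10^11 km³/s².
In km: r₁ = 0.794 × 1.496×10^8 = 1.187824×10^8 km; r₂ = 3.89 × 1.496×10^8 = 5.81944×10^8 km.
The Hohmann ellipse has a_t = (r₁ + r₂)/2 = 3.503632×10^8 km.
Circular speed at r = 5.81944×10^8 km: v_c = √(μ/r) = 15.117 km/s.
Vis-viva on the transfer ellipse at r = 5.81944×10^8 km gives v_t = √[μ(2/r − 1/a_t)] = 8.8017 km/s.
Δv₂ = |v_t − v_c| = |8.8017 − 15.117| = 6.315 km/s.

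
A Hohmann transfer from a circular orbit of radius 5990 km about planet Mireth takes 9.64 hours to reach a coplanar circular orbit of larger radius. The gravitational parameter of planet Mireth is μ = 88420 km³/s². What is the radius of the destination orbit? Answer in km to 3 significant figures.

Transfer time t = 9.64 hours = 34704 s, and t = π√(a_t³/μ).
So a_t = (μ t²/π²)^(1/3) = (88420 × (34704)² / π²)^(1/3) = 22097 km.
Since a_t = (r₁ + r₂)/2, r₂ = 2a_t − r₁ = 2×22097 − 5990 = 38204 km.

r₂ = 38200 km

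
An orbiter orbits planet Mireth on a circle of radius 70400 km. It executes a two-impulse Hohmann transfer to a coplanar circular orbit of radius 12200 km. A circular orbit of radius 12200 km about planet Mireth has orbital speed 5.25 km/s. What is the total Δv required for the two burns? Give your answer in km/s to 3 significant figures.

Δv = 2.60 km/s

From the circular-orbit relation v² = μ/r at r = 12200 km: μ = v²r = (5.25)² × 12200 = 3.36262×10^5 km³/s².
The Hohmann ellipse has a_t = (r₁ + r₂)/2 = 41300 km.
Circular speed at r₁: v₁ = √(μ/r₁) = √(3.36262×10^5/70400) = 2.1855 km/s.
On the transfer ellipse at r₁, v² = μ(2/r − 1/a) gives v_a = √[μ(2/r₁ − 1/a_t)] = 1.1878 km/s.
First burn Δv₁ = |v_a − v₁| = 0.9977 km/s.
At r₂, v₂ = √(μ/r₂) = 5.250 km/s.
Transfer-orbit speed at r₂: v_p = √[μ(2/r₂ − 1/a_t)] = 6.854 km/s.
Second burn Δv₂ = |v₂ − v_p| = 1.604 km/s.
Total Δv = Δv₁ + Δv₂ = 2.602 km/s.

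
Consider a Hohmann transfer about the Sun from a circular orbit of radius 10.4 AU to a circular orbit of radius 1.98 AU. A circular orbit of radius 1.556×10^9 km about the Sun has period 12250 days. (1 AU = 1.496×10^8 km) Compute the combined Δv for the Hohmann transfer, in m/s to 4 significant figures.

Δv = 10280 m/s

From Kepler's third law T² = 4π²r³/μ at r = 1.556×10^9 km, T = 12250 days = 12250 × 86400 s = 1.0584×10^9 s: μ = 4π²r³/T² = 1.32767×10^11 km³/s².
In km: r₁ = 10.4 × 1.496×10^8 = 1.55584×10^9 km; r₂ = 1.98 × 1.496×10^8 = 2.96208×10^8 km.
Semi-major axis of the transfer orbit: a_t = (1.55584×10^9 + 2.96208×10^8)/2 = 9.26024×10^8 km.
At r₁ the circular-orbit speed is v₁ = √(μ/r₁) = 9.238 km/s.
Transfer-orbit speed at r₁ (v² = μ(2/r − 1/a)): v_a = √[μ(2/r₁ − 1/a_t)] = 5.225 km/s.
First burn Δv₁ = |v_a − v₁| = 4.013 km/s.
At r₂, v₂ = √(μ/r₂) = 21.171 km/s.
Transfer-orbit speed at r₂: v_p = √[μ(2/r₂ − 1/a_t)] = 27.442 km/s.
Second burn Δv₂ = |v₂ − v_p| = 6.271 km/s.
Δv = Δv₁ + Δv₂ = 4.013 + 6.271 = 10.28 km/s.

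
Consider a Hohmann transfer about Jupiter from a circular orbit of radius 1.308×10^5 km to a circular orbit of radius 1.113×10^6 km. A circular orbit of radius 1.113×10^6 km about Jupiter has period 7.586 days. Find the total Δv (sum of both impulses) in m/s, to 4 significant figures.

Δv = 16290 m/s

From Kepler's third law T² = 4π²r³/μ at r = 1.113×10^6 km, T = 7.586 days = 7.586 × 86400 s = 6.554304×10^5 s: μ = 4π²r³/T² = 1.26705×10^8 km³/s².
Semi-major axis of the transfer orbit: a_t = (1.308×10^5 + 1.113×10^6)/2 = 6.219×10^5 km.
Circular speed at r₁: v₁ = √(μ/r₁) = √(1.26705×10^8/1.308×10^5) = 31.124 km/s.
Transfer-orbit speed at r₁ (v² = μ(2/r − 1/a)): v_p = √[μ(2/r₁ − 1/a_t)] = 41.637 km/s.
First burn Δv₁ = |v_p − v₁| = 10.51 km/s.
At r₂, v₂ = √(μ/r₂) = 10.6696 km/s.
Transfer-orbit speed at r₂: v_a = √[μ(2/r₂ − 1/a_t)] = 4.89319 km/s.
Second burn Δv₂ = |v₂ − v_a| = 5.776 km/s.
Total Δv = Δv₁ + Δv₂ = 16.29 km/s.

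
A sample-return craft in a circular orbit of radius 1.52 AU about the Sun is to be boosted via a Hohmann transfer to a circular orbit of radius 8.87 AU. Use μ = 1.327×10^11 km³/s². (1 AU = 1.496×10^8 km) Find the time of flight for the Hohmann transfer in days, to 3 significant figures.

In km: r₁ = 1.52 × 1.496×10^8 = 2.27392×10^8 km; r₂ = 8.87 × 1.496×10^8 = 1.326952×10^9 km.
Semi-major axis of the transfer orbit: a_t = (2.27392×10^8 + 1.326952×10^9)/2 = 7.77172×10^8 km.
By Kepler's third law the transfer-orbit period is T = 2π√(a_t³/μ), so t = T/2 = 1.868×10^8 s.
Converting: 1.868×10^8 s ÷ 86400 s/day = 2160 days.

t = 2160 days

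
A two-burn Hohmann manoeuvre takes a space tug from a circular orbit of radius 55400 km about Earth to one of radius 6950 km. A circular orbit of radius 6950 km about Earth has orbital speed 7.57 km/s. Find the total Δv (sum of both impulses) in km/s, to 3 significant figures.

Δv = 3.94 km/s

From the circular-orbit relation v² = μ/r at r = 6950 km: μ = v²r = (7.57)² × 6950 = 3.98269×10^5 km³/s².
The Hohmann ellipse has a_t = (r₁ + r₂)/2 = 31175 km.
Circular speed at r₁: v₁ = √(μ/r₁) = √(3.98269×10^5/55400) = 2.68123 km/s.
On the transfer ellipse at r₁, vis-viva gives v_a = √[μ(2/r₁ − 1/a_t)] = 1.26597 km/s.
First burn Δv₁ = |v_a − v₁| = 1.4153 km/s.
Circular speed at r₂: v₂ = √(μ/r₂) = 7.57000 km/s.
Transfer-orbit speed at r₂: v_p = √[μ(2/r₂ − 1/a_t)] = 10.0913 km/s.
Second burn Δv₂ = |v₂ − v_p| = 2.5213 km/s.
Total Δv = Δv₁ + Δv₂ = 3.937 km/s.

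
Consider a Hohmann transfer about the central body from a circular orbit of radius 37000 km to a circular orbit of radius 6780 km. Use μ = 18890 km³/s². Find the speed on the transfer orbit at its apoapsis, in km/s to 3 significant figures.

Transfer-ellipse semi-major axis a_t = (r₁ + r₂)/2 = (37000 + 6780)/2 = 21890 km.
The apoapsis of the transfer ellipse is at r = 37000 km.
From the vis-viva equation, v = √[μ(2/r − 1/a_t)] = 0.3977 km/s.

v = 0.398 km/s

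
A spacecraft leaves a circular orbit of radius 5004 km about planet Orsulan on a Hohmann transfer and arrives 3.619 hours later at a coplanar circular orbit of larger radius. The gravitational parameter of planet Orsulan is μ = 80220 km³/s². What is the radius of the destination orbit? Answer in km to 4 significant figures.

Transfer time t = 3.619 hours = 13028.4 s, and t = π√(a_t³/μ).
So a_t = (μ t²/π²)^(1/3) = (80220 × (13028.4)² / π²)^(1/3) = 11132 km.
Since a_t = (r₁ + r₂)/2, r₂ = 2a_t − r₁ = 2×11132 − 5004 = 17260 km.

r₂ = 17260 km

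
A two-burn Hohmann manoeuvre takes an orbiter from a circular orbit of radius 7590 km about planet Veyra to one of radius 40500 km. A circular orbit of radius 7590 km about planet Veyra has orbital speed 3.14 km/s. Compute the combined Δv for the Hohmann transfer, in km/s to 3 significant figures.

Δv = 1.53 km/s

From the circular-orbit relation v² = μ/r at r = 7590 km: μ = v²r = (3.14)² × 7590 = 74834.4 km³/s².
The Hohmann ellipse has a_t = (r₁ + r₂)/2 = 24045 km.
Circular speed at r₁: v₁ = √(μ/r₁) = √(74834.4/7590) = 3.1400 km/s.
Transfer-orbit speed at r₁ (vis-viva): v_p = √[μ(2/r₁ − 1/a_t)] = 4.0752 km/s.
First burn Δv₁ = |v_p − v₁| = 0.9352 km/s.
At r₂, v₂ = √(μ/r₂) = 1.3593 km/s.
Transfer-orbit speed at r₂: v_a = √[μ(2/r₂ − 1/a_t)] = 0.76372 km/s.
Second burn Δv₂ = |v₂ − v_a| = 0.5956 km/s.
Total Δv = Δv₁ + Δv₂ = 1.531 km/s.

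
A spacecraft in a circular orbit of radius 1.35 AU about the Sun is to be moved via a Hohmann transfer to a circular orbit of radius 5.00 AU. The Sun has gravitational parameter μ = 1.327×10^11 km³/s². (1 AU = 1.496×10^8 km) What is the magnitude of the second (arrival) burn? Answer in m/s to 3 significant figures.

In km: r₁ = 1.35 × 1.496×10^8 = 2.0196×10^8 km; r₂ = 5.00 × 1.496×10^8 = 7.480×10^8 km.
Semi-major axis of the transfer orbit: a_t = (2.0196×10^8 + 7.480×10^8)/2 = 4.7498×10^8 km.
Circular speed at r = 7.480×10^8 km: v_c = √(μ/r) = 13.319 km/s.
Vis-viva on the transfer ellipse at r = 7.480×10^8 km gives v_t = √[μ(2/r − 1/a_t)] = 8.6852 km/s.
Δv₂ = |v_t − v_c| = |8.6852 − 13.319| = 4.634 km/s.

Δv₂ = 4630 m/s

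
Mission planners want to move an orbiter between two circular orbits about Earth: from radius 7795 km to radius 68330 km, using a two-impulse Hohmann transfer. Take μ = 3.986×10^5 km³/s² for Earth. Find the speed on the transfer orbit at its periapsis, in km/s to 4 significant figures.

v = 9.581 km/s

Transfer-ellipse semi-major axis a_t = (r₁ + r₂)/2 = (7795 + 68330)/2 = 38062.5 km.
At periapsis, r = 7795 km.
Vis-viva: v = √[μ(2/r − 1/a_t)] = √[3.986×10^5 × (2/7795 − 1/38062.5)] = 9.581 km/s.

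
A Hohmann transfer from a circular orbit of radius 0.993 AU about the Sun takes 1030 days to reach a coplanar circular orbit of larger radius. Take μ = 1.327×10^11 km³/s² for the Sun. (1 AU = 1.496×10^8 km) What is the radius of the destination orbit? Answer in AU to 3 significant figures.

r₂ = 5.34 AU

In km: r₁ = 0.993 × 1.496×10^8 = 1.485528×10^8 km.
Transfer time t = 1030 days = 8.8992×10^7 s, and t = π√(a_t³/μ).
So a_t = (μ t²/π²)^(1/3) = (1.327×10^11 × (8.8992×10^7)² / π²)^(1/3) = 4.7398×10^8 km.
Since a_t = (r₁ + r₂)/2, r₂ = 2a_t − r₁ = 2×4.7398×10^8 − 1.485528×10^8 = 7.994072×10^8 km.
In AU: r₂ = 7.994072×10^8 / 1.496×10^8 = 5.34 AU.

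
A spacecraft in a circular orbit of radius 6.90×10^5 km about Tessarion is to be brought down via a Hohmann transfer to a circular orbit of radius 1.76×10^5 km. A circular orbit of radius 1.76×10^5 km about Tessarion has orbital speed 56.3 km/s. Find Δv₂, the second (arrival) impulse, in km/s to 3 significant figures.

Δv₂ = 14.8 km/s

From the circular-orbit relation v² = μ/r at r = 1.76×10^5 km: μ = v²r = (56.3)² × 1.76×10^5 = 5.57865×10^8 km³/s².
The Hohmann ellipse has a_t = (r₁ + r₂)/2 = 4.330×10^5 km.
On the circular orbit at r = 1.760×10^5 km, v_c = √(μ/r) = 56.30 km/s.
Vis-viva on the transfer ellipse at r = 1.760×10^5 km gives v_t = √[μ(2/r − 1/a_t)] = 71.07 km/s.
Δv₂ = |v_t − v_c| = |71.07 − 56.30| = 14.77 km/s.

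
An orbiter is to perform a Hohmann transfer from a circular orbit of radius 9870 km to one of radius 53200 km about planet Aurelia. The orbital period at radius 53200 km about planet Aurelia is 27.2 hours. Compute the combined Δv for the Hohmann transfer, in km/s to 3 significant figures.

From Kepler's third law T² = 4π²r³/μ at r = 53200 km, T = 27.2 hours = 27.2 × 3600 s = 97920 s: μ = 4π²r³/T² = 6.19943×10^5 km³/s².
Transfer-ellipse semi-major axis a_t = (r₁ + r₂)/2 = (9870 + 53200)/2 = 31535 km.
At r₁ the circular-orbit speed is v₁ = √(μ/r₁) = 7.92533 km/s.
On the transfer ellipse at r₁, vis-viva gives v_p = √[μ(2/r₁ − 1/a_t)] = 10.2938 km/s.
First burn Δv₁ = |v_p − v₁| = 2.368 km/s.
At r₂, v₂ = √(μ/r₂) = 3.414 km/s.
Transfer-orbit speed at r₂: v_a = √[μ(2/r₂ − 1/a_t)] = 1.910 km/s.
Second burn Δv₂ = |v₂ − v_a| = 1.504 km/s.
Total Δv = Δv₁ + Δv₂ = 3.872 km/s.

Δv = 3.87 km/s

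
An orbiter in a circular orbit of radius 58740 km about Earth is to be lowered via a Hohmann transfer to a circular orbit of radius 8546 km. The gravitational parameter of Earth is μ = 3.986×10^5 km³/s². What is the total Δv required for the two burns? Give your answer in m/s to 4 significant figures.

Δv = 3487 m/s

Semi-major axis of the transfer orbit: a_t = (58740 + 8546)/2 = 33643 km.
Circular speed at r₁: v₁ = √(μ/r₁) = √(3.986×10^5/58740) = 2.605 km/s.
On the transfer ellipse at r₁, vis-viva equation gives v_a = √[μ(2/r₁ − 1/a_t)] = 1.313 km/s.
First burn Δv₁ = |v_a − v₁| = 1.292 km/s.
Circular speed at r₂: v₂ = √(μ/r₂) = 6.829 km/s.
Transfer-orbit speed at r₂: v_p = √[μ(2/r₂ − 1/a_t)] = 9.024 km/s.
Second burn Δv₂ = |v₂ − v_p| = 2.195 km/s.
Δv = Δv₁ + Δv₂ = 1.292 + 2.195 = 3.487 km/s.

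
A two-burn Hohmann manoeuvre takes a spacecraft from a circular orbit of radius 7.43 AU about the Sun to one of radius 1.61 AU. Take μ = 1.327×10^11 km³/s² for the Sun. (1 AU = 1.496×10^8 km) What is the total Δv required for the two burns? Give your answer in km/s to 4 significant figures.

In km: r₁ = 7.43 × 1.496×10^8 = 1.111528×10^9 km; r₂ = 1.61 × 1.496×10^8 = 2.40856×10^8 km.
Transfer-ellipse semi-major axis a_t = (r₁ + r₂)/2 = (1.111528×10^9 + 2.40856×10^8)/2 = 6.76192×10^8 km.
Circular speed at r₁: v₁ = √(μ/r₁) = √(1.327×10^11/1.111528×10^9) = 10.926 km/s.
On the transfer ellipse at r₁, v² = μ(2/r − 1/a) gives v_a = √[μ(2/r₁ − 1/a_t)] = 6.5211 km/s.
First burn Δv₁ = |v_a − v₁| = 4.405 km/s.
At r₂, v₂ = √(μ/r₂) = 23.472 km/s.
Transfer-orbit speed at r₂: v_p = √[μ(2/r₂ − 1/a_t)] = 30.094 km/s.
Second burn Δv₂ = |v₂ − v_p| = 6.622 km/s.
Total Δv = Δv₁ + Δv₂ = 11.03 km/s.

Δv = 11.03 km/s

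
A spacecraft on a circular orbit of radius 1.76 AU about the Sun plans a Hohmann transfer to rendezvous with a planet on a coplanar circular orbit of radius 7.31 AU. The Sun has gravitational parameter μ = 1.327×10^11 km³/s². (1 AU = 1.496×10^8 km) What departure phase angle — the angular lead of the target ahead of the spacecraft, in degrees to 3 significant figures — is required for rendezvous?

In km: r₁ = 1.76 × 1.496×10^8 = 2.63296×10^8 km; r₂ = 7.31 × 1.496×10^8 = 1.093576×10^9 km.
Transfer-ellipse semi-major axis a_t = (r₁ + r₂)/2 = (2.63296×10^8 + 1.093576×10^9)/2 = 6.78436×10^8 km.
The half-period of the transfer ellipse is t = π√(a_t³/μ) = 1.52397×10^8 s.
Target angular speed ω₂ = √(μ/r₂³) = 1.00731×10^-8 rad/s.
Angle swept by the target during transfer: ω₂·t = 1.53511 rad = 87.96°.
The spacecraft traverses 180° on the transfer ellipse, so the target must lead by 180° − 87.96° = 92.0°.

φ = 92.0°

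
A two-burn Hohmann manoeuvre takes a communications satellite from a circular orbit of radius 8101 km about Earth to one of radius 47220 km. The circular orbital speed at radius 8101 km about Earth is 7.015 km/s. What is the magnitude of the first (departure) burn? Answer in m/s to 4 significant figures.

Δv₁ = 2151 m/s

From the circular-orbit relation v² = μ/r at r = 8101 km: μ = v²r = (7.015)² × 8101 = 3.98652×10^5 km³/s².
Transfer-ellipse semi-major axis a_t = (r₁ + r₂)/2 = (8101 + 47220)/2 = 27660.5 km.
Circular speed at r = 8101 km: v_c = √(μ/r) = 7.015 km/s.
Transfer-orbit speed at the same r (vis-viva, a = a_t): v_t = √[μ(2/r − 1/a_t)] = 9.166 km/s.
Δv₁ = |v_t − v_c| = |9.166 − 7.015| = 2.151 km/s.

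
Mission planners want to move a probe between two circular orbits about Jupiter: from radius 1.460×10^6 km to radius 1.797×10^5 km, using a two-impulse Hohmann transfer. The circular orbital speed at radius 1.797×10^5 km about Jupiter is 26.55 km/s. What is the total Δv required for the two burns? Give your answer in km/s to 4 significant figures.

From the circular-orbit relation v² = μ/r at r = 1.797×10^5 km: μ = v²r = (26.55)² × 1.797×10^5 = 1.26671×10^8 km³/s².
The Hohmann ellipse has a_t = (r₁ + r₂)/2 = 8.1985×10^5 km.
At r₁ the circular-orbit speed is v₁ = √(μ/r₁) = 9.315 km/s.
On the transfer ellipse at r₁, v² = μ(2/r − 1/a) gives v_a = √[μ(2/r₁ − 1/a_t)] = 4.361 km/s.
First burn Δv₁ = |v_a − v₁| = 4.954 km/s.
Circular speed at r₂: v₂ = √(μ/r₂) = 26.55 km/s.
Transfer-orbit speed at r₂: v_p = √[μ(2/r₂ − 1/a_t)] = 35.43 km/s.
Second burn Δv₂ = |v₂ − v_p| = 8.880 km/s.
Δv = Δv₁ + Δv₂ = 4.954 + 8.880 = 13.83 km/s.

Δv = 13.83 km/s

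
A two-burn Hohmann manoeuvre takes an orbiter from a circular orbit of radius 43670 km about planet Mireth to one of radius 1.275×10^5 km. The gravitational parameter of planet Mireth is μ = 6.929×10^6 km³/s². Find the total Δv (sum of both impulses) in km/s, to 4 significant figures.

Δv = 4.884 km/s

Transfer-ellipse semi-major axis a_t = (r₁ + r₂)/2 = (43670 + 1.275×10^5)/2 = 85585 km.
Circular speed at r₁: v₁ = √(μ/r₁) = √(6.929×10^6/43670) = 12.596 km/s.
On the transfer ellipse at r₁, v² = μ(2/r − 1/a) gives v_p = √[μ(2/r₁ − 1/a_t)] = 15.374 km/s.
First burn Δv₁ = |v_p − v₁| = 2.778 km/s.
Circular speed at r₂: v₂ = √(μ/r₂) = 7.372 km/s.
Transfer-orbit speed at r₂: v_a = √[μ(2/r₂ − 1/a_t)] = 5.266 km/s.
Second burn Δv₂ = |v₂ − v_a| = 2.106 km/s.
Total Δv = Δv₁ + Δv₂ = 4.884 km/s.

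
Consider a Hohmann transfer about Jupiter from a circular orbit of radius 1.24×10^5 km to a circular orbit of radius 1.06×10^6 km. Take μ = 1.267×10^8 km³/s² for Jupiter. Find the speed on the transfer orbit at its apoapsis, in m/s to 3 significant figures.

v = 5000 m/s

Transfer-ellipse semi-major axis a_t = (r₁ + r₂)/2 = (1.240×10^5 + 1.060×10^6)/2 = 5.920×10^5 km.
The apoapsis of the transfer ellipse is at r = 1.060×10^6 km.
Vis-viva: v = √[μ(2/r − 1/a_t)] = √[1.267×10^8 × (2/1.060×10^6 − 1/5.920×10^5)] = 5.004 km/s.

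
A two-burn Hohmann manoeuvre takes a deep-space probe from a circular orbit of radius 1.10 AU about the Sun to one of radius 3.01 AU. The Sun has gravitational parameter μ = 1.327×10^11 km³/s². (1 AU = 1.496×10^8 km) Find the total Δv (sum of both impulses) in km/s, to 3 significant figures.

Δv = 10.6 km/s

In km: r₁ = 1.10 × 1.496×10^8 = 1.6456×10^8 km; r₂ = 3.01 × 1.496×10^8 = 4.50296×10^8 km.
The Hohmann ellipse has a_t = (r₁ + r₂)/2 = 3.07428×10^8 km.
Circular speed at r₁: v₁ = √(μ/r₁) = √(1.327×10^11/1.6456×10^8) = 28.397 km/s.
On the transfer ellipse at r₁, vis-viva gives v_p = √[μ(2/r₁ − 1/a_t)] = 34.368 km/s.
First burn Δv₁ = |v_p − v₁| = 5.971 km/s.
Circular speed at r₂: v₂ = √(μ/r₂) = 17.167 km/s.
Transfer-orbit speed at r₂: v_a = √[μ(2/r₂ − 1/a_t)] = 12.560 km/s.
Second burn Δv₂ = |v₂ − v_a| = 4.607 km/s.
Δv = Δv₁ + Δv₂ = 5.971 + 4.607 = 10.58 km/s.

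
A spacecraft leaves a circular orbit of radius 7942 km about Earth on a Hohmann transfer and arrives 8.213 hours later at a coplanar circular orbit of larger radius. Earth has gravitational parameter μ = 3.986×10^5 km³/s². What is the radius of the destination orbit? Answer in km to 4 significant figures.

r₂ = 57670 km

Transfer time t = 8.213 hours = 29566.8 s, and t = π√(a_t³/μ).
So a_t = (μ t²/π²)^(1/3) = (3.986×10^5 × (29566.8)² / π²)^(1/3) = 32806 km.
Since a_t = (r₁ + r₂)/2, r₂ = 2a_t − r₁ = 2×32806 − 7942 = 57670 km.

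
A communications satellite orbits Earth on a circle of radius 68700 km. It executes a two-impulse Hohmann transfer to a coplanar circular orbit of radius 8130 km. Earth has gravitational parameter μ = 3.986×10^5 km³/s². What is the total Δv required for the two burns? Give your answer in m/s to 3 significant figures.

Semi-major axis of the transfer orbit: a_t = (68700 + 8130)/2 = 38415 km.
At r₁ the circular-orbit speed is v₁ = √(μ/r₁) = 2.4087 km/s.
Transfer-orbit speed at r₁ (v² = μ(2/r − 1/a)): v_a = √[μ(2/r₁ − 1/a_t)] = 1.1081 km/s.
First burn Δv₁ = |v_a − v₁| = 1.3006 km/s.
At r₂, v₂ = √(μ/r₂) = 7.0020 km/s.
Transfer-orbit speed at r₂: v_p = √[μ(2/r₂ − 1/a_t)] = 9.3638 km/s.
Second burn Δv₂ = |v₂ − v_p| = 2.3618 km/s.
Δv = Δv₁ + Δv₂ = 1.3006 + 2.3618 = 3.662 km/s.

Δv = 3660 m/s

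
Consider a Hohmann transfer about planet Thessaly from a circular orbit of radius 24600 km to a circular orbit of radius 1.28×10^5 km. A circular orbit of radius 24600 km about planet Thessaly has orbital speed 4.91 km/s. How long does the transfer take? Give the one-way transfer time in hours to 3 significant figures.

From the circular-orbit relation v² = μ/r at r = 24600 km: μ = v²r = (4.91)² × 24600 = 5.93059×10^5 km³/s².
The Hohmann ellipse has a_t = (r₁ + r₂)/2 = 76300 km.
Half the transfer-orbit period gives t = π√(a_t³/μ) = 85980 s.
Converting: 85980 s ÷ 3600 s/hour = 23.9 hours.

t = 23.9 hours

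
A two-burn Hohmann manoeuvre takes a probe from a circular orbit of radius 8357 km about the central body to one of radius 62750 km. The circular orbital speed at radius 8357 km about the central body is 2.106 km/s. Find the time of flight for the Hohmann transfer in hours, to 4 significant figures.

t = 30.39 hours

From the circular-orbit relation v² = μ/r at r = 8357 km: μ = v²r = (2.106)² × 8357 = 37065.3 km³/s².
The Hohmann ellipse has a_t = (r₁ + r₂)/2 = 35553.5 km.
Half the transfer-orbit period gives t = π√(a_t³/μ) = 1.094×10^5 s.
Converting: 1.094×10^5 s ÷ 3600 s/hour = 30.39 hours.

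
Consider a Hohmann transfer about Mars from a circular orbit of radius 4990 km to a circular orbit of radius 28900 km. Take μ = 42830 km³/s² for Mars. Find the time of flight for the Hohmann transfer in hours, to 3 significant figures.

Transfer-ellipse semi-major axis a_t = (r₁ + r₂)/2 = (4990 + 28900)/2 = 16945 km.
By Kepler's third law the transfer-orbit period is T = 2π√(a_t³/μ), so t = T/2 = 33480 s.
Converting: 33480 s ÷ 3600 s/hour = 9.30 hours.

t = 9.30 hours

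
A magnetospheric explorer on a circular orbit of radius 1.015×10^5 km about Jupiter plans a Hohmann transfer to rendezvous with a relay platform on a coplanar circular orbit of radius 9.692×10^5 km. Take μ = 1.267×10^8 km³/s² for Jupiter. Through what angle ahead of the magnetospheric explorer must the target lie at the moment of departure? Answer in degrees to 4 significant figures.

φ = 106.1°

Semi-major axis of the transfer orbit: a_t = (1.015×10^5 + 9.692×10^5)/2 = 5.3535×10^5 km.
The half-period of the transfer ellipse is t = π√(a_t³/μ) = 1.093×10^5 s.
Target angular speed ω₂ = √(μ/r₂³) = 1.180×10^-5 rad/s.
Angle swept by the target during transfer: ω₂·t = 1.2897 rad = 73.89°.
Arrival is 180° from departure on the ellipse, so φ = 180° − 73.89° = 106.1°.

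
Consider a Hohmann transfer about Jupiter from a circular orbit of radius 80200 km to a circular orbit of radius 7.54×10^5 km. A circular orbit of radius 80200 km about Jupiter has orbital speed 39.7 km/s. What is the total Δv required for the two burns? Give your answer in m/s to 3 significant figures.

Δv = 20900 m/s

From the circular-orbit relation v² = μ/r at r = 80200 km: μ = v²r = (39.7)² × 80200 = 1.26402×10^8 km³/s².
Semi-major axis of the transfer orbit: a_t = (80200 + 7.540×10^5)/2 = 4.171×10^5 km.
Circular speed at r₁: v₁ = √(μ/r₁) = √(1.26402×10^8/80200) = 39.70 km/s.
Transfer-orbit speed at r₁ (vis-viva equation): v_p = √[μ(2/r₁ − 1/a_t)] = 53.38 km/s.
First burn Δv₁ = |v_p − v₁| = 13.68 km/s.
Circular speed at r₂: v₂ = √(μ/r₂) = 12.9477 km/s.
Transfer-orbit speed at r₂: v_a = √[μ(2/r₂ − 1/a_t)] = 5.67753 km/s.
Second burn Δv₂ = |v₂ − v_a| = 7.270 km/s.
Δv = Δv₁ + Δv₂ = 13.68 + 7.270 = 20.95 km/s.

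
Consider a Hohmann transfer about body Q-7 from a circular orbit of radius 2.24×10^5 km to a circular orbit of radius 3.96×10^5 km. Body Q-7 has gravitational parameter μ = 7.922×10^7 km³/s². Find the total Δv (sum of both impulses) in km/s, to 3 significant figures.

Δv = 4.57 km/s

Semi-major axis of the transfer orbit: a_t = (2.240×10^5 + 3.960×10^5)/2 = 3.100×10^5 km.
Circular speed at r₁: v₁ = √(μ/r₁) = √(7.922×10^7/2.240×10^5) = 18.806 km/s.
Transfer-orbit speed at r₁ (v² = μ(2/r − 1/a)): v_p = √[μ(2/r₁ − 1/a_t)] = 21.255 km/s.
First burn Δv₁ = |v_p − v₁| = 2.449 km/s.
Circular speed at r₂: v₂ = √(μ/r₂) = 14.144 km/s.
Transfer-orbit speed at r₂: v_a = √[μ(2/r₂ − 1/a_t)] = 12.023 km/s.
Second burn Δv₂ = |v₂ − v_a| = 2.121 km/s.
Δv = Δv₁ + Δv₂ = 2.449 + 2.121 = 4.570 km/s.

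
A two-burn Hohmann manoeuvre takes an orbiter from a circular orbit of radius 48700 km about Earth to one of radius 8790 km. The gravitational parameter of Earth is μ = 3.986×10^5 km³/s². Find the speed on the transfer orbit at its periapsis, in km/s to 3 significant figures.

v = 8.77 km/s

Transfer-ellipse semi-major axis a_t = (r₁ + r₂)/2 = (48700 + 8790)/2 = 28745 km.
The periapsis of the transfer ellipse is at r = 8790 km.
Vis-viva: v = √[μ(2/r − 1/a_t)] = √[3.986×10^5 × (2/8790 − 1/28745)] = 8.765 km/s.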